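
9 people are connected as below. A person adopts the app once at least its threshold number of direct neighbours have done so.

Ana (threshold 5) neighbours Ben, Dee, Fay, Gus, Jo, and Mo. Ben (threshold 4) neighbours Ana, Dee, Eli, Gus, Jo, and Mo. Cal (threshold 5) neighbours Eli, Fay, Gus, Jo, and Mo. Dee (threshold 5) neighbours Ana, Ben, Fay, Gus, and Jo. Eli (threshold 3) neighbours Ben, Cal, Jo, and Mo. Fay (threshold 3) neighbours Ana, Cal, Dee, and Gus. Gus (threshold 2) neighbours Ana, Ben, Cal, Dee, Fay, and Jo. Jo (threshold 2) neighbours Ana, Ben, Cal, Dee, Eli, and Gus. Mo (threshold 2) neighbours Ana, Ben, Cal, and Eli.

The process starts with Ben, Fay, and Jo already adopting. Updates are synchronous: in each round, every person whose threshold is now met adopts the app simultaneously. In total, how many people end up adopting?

4

Round 1 — Ben, Fay, Jo adopt the app (initial).
Round 2 — checking thresholds:
  Ana: 3 of 6 neighbours < 5, holds.
  Cal: 2 of 5 neighbours < 5, holds.
  Dee: 3 of 5 neighbours < 5, holds.
  Eli: 2 of 4 neighbours < 3, holds.
  Gus: 3 of 6 neighbours ≥ 2, adopts the app.
  Mo: 1 of 4 neighbours < 2, holds.
Round 3 — no new adoptions; cascade stops.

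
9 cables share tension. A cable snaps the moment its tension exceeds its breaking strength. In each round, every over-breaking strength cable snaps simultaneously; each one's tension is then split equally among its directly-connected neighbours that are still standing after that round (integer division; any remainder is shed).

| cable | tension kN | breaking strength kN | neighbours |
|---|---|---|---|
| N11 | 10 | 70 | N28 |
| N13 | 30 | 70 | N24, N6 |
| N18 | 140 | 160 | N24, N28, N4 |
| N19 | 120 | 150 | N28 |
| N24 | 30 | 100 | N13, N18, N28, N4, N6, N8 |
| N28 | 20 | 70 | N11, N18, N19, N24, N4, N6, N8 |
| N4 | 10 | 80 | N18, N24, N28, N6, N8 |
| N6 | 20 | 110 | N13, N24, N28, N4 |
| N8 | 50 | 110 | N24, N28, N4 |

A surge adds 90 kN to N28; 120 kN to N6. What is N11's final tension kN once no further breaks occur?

28

Round 1 — N28 at 110 > 70; N6 at 140 > 110. N28, N6 snap.
  N28 sheds 110 kN to N11, N18, N19, N24, N4, N8: 18 each (2 lost).
    N11: 10+18 = 28 ≤ 70
    N18: 140+18 = 158 ≤ 160
    N19: 120+18 = 138 ≤ 150
    N24: 30+18 = 48 ≤ 100
    N4: 10+18 = 28 ≤ 80
    N8: 50+18 = 68 ≤ 110
  N6 sheds 140 kN to N13, N24, N4: 46 each (2 lost).
    N13: 30+46 = 76 > 70
    N24: 48+46 = 94 ≤ 100
    N4: 28+46 = 74 ≤ 80
Round 2 — N13 snaps.
  N13 sheds 76 kN to N24: 76 each.
    N24: 94+76 = 170 > 100
Round 3 — N24 snaps.
  N24 sheds 170 kN to N18, N4, N8: 56 each (2 lost).
    N18: 158+56 = 214 > 160
    N4: 74+56 = 130 > 80
    N8: 68+56 = 124 > 110
Round 4 — N18, N4, N8 snap.
  N18 sheds 214 kN: no online neighbours, lost.
  N4 sheds 130 kN: no online neighbours, lost.
  N8 sheds 124 kN: no online neighbours, lost.
No further breaks.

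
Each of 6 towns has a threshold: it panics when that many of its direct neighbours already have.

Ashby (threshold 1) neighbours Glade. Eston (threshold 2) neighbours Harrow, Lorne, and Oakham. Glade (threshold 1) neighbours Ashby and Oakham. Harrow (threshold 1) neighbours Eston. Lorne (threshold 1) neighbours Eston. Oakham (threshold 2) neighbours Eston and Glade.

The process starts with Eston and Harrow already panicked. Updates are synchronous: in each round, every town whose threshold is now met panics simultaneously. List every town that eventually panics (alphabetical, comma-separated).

Round 1 — Eston, Harrow panic (initial).
Round 2 — checking thresholds:
  Lorne: 1 of 1 neighbours ≥ 1, panics.
  Oakham: 1 of 2 neighbours < 2, below threshold.
Round 3 — no new panics; cascade stops.

Eston, Harrow, Lorne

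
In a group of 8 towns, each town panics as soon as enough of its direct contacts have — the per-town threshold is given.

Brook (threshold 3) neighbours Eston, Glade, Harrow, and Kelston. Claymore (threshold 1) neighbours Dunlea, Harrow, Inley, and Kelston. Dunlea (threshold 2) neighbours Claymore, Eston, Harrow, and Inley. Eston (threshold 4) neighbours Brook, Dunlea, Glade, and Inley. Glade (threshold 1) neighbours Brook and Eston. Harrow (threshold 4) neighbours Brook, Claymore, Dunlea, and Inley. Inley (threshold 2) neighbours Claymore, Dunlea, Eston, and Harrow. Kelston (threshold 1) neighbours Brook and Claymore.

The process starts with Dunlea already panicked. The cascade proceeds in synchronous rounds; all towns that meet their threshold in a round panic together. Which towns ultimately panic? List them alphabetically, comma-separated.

Claymore, Dunlea, Inley, Kelston

Round 1 — Dunlea panics (initial).
Round 2 — checking thresholds:
  Claymore: 1 of 4 neighbours ≥ 1, panics.
  Eston: 1 of 4 neighbours < 4, below threshold.
  Harrow: 1 of 4 neighbours < 4, below threshold.
  Inley: 1 of 4 neighbours < 2, below threshold.
Round 3 — checking thresholds:
  Eston: 1 of 4 neighbours < 4, below threshold.
  Harrow: 2 of 4 neighbours < 4, below threshold.
  Inley: 2 of 4 neighbours ≥ 2, panics.
  Kelston: 1 of 2 neighbours ≥ 1, panics.
Round 4 — no new panics; cascade stops.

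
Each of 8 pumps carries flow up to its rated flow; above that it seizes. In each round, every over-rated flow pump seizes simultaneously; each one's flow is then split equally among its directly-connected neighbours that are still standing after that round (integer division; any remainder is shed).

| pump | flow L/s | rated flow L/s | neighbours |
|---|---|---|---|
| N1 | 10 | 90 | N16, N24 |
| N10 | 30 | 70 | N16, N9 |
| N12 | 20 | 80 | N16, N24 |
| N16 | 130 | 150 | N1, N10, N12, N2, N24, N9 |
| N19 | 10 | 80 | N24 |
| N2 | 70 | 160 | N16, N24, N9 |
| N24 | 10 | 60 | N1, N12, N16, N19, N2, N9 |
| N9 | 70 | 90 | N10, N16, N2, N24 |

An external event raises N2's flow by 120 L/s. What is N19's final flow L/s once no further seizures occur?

34

Round 1 — N2 at 190 > 160. N2 seizes.
  N2 sheds 190 L/s to N16, N24, N9: 63 each (1 lost).
    N16: 130+63 = 193 > 150
    N24: 10+63 = 73 > 60
    N9: 70+63 = 133 > 90
Round 2 — N16, N24, N9 seize.
  N16 sheds 193 L/s to N1, N10, N12: 64 each (1 lost).
    N1: 10+64 = 74 ≤ 90
    N10: 30+64 = 94 > 70
    N12: 20+64 = 84 > 80
  N24 sheds 73 L/s to N1, N12, N19: 24 each (1 lost).
    N1: 74+24 = 98 > 90
    N12: 84+24 = 108 > 80
    N19: 10+24 = 34 ≤ 80
  N9 sheds 133 L/s to N10: 133 each.
    N10: 94+133 = 227 > 70
Round 3 — N1, N10, N12 seize.
  N1 sheds 98 L/s: no online neighbours, lost.
  N10 sheds 227 L/s: no online neighbours, lost.
  N12 sheds 108 L/s: no online neighbours, lost.
No further seizures.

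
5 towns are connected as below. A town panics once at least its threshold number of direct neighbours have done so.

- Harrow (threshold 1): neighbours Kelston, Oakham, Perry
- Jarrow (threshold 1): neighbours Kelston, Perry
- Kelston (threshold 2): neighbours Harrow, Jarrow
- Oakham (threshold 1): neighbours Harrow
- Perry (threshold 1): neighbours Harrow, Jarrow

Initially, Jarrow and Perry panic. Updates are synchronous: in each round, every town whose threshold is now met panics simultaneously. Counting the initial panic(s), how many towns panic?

Round 1 — Jarrow, Perry panic (initial).
Round 2 — checking thresholds:
  Harrow: 1 of 3 neighbours ≥ 1, panics.
  Kelston: 1 of 2 neighbours < 2, not yet.
Round 3 — checking thresholds:
  Kelston: 2 of 2 neighbours ≥ 2, panics.
  Oakham: 1 of 1 neighbours ≥ 1, panics.
Round 4 — no new panics; cascade stops.

5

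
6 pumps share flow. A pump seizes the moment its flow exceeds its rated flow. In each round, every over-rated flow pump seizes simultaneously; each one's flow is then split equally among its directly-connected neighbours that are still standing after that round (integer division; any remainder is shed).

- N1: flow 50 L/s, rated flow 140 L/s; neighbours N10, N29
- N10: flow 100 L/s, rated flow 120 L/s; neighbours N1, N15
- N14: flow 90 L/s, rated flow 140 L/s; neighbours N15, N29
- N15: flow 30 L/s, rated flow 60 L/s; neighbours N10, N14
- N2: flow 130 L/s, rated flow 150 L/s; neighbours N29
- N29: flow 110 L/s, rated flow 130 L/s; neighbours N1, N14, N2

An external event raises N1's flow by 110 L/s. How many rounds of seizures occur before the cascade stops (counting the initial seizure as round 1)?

Round 1 — N1 at 160 > 140. N1 seizes.
  N1 sheds 160 L/s to N10, N29: 80 each.
    N10: 100+80 = 180 > 120
    N29: 110+80 = 190 > 130
Round 2 — N10, N29 seize.
  N10 sheds 180 L/s to N15: 180 each.
    N15: 30+180 = 210 > 60
  N29 sheds 190 L/s to N14, N2: 95 each.
    N14: 90+95 = 185 > 140
    N2: 130+95 = 225 > 150
Round 3 — N14, N15, N2 seize.
  N14 sheds 185 L/s: no online neighbours, lost.
  N15 sheds 210 L/s: no online neighbours, lost.
  N2 sheds 225 L/s: no online neighbours, lost.
No further seizures.

3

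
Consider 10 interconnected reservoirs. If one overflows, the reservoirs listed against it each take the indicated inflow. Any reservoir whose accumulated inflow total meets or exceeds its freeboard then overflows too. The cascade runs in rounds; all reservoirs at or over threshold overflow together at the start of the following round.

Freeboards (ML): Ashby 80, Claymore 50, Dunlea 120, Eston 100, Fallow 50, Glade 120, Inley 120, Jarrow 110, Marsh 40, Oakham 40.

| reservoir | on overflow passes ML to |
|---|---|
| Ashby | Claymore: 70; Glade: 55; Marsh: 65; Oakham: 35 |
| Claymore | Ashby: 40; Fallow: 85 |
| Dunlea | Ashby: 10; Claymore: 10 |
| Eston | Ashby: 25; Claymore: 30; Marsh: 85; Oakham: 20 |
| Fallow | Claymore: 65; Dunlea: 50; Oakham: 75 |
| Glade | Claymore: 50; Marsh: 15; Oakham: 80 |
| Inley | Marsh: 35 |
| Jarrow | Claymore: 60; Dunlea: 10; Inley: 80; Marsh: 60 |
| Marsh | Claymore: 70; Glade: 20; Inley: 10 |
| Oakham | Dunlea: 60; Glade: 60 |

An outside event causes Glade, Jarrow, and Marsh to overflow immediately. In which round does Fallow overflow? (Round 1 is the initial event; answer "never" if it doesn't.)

Round 1 — Glade, Jarrow, Marsh overflow (initial).
  Claymore: +50+60+70 → 180 ≥ 50
  Dunlea: +10 → 10 < 120
  Inley: +80+10 → 90 < 120
  Oakham: +80 → 80 ≥ 40
Round 2 — Claymore, Oakham overflow.
  Ashby: +40 → 40 < 80
  Dunlea: +60 → 70 < 120
  Fallow: +85 → 85 ≥ 50
Round 3 — Fallow overflows.
  Dunlea: +50 → 120 ≥ 120
Round 4 — Dunlea overflows.
  Ashby: +10 → 50 < 80
No further overflows.

3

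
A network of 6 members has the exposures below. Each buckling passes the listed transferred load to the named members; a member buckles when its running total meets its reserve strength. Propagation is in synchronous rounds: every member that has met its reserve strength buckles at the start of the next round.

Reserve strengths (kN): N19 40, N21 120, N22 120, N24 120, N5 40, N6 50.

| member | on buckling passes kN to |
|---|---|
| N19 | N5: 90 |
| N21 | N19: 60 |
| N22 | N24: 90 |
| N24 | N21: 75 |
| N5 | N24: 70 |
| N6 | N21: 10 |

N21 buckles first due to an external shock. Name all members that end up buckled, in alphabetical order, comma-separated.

N19, N21, N5

Round 1 — N21 buckles (initial).
  N19: +60 → 60 ≥ 40
Round 2 — N19 buckles.
  N5: +90 → 90 ≥ 40
Round 3 — N5 buckles.
  N24: +70 → 70 < 120
No further bucklings.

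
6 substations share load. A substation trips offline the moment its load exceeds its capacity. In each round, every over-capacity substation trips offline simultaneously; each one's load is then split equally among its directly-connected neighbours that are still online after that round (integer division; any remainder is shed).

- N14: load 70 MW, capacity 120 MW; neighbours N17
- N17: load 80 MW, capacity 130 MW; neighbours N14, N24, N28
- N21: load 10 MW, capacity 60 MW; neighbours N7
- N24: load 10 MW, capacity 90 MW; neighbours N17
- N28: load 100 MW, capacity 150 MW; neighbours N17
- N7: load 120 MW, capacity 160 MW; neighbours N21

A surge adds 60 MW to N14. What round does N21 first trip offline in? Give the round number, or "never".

never

Round 1 — N14 at 130 > 120. N14 trips offline.
  N14 sheds 130 MW to N17: 130 each.
    N17: 80+130 = 210 > 130
Round 2 — N17 trips offline.
  N17 sheds 210 MW to N24, N28: 105 each.
    N24: 10+105 = 115 > 90
    N28: 100+105 = 205 > 150
Round 3 — N24, N28 trip offline.
  N24 sheds 115 MW: no online neighbours, lost.
  N28 sheds 205 MW: no online neighbours, lost.
No further trips.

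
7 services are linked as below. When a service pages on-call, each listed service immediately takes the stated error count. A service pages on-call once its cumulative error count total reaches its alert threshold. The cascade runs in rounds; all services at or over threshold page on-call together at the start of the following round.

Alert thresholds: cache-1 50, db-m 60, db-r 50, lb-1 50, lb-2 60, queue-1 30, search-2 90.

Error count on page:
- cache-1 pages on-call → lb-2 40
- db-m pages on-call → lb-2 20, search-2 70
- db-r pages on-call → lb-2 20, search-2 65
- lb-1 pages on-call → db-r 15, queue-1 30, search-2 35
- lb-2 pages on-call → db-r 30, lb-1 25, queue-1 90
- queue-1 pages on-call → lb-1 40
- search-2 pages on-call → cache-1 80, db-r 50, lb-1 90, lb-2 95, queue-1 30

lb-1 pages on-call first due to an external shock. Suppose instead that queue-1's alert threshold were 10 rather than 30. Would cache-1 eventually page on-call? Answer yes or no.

no

With queue-1's alert threshold at 10:
Round 1 — lb-1 pages on-call (initial).
  db-r: +15 → 15 < 50
  queue-1: +30 → 30 ≥ 10
  search-2: +35 → 35 < 90
Round 2 — queue-1 pages on-call.
No further pages.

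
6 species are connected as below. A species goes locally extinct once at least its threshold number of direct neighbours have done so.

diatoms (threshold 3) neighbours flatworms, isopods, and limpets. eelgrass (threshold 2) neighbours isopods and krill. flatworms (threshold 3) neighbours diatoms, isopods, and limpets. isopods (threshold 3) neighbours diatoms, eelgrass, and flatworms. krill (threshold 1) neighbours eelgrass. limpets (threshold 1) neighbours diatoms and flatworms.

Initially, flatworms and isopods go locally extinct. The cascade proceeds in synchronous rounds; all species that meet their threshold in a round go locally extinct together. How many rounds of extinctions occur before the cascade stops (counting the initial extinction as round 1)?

3

Round 1 — flatworms, isopods go locally extinct (initial).
Round 2 — checking thresholds:
  diatoms: 2 of 3 neighbours < 3, holds.
  eelgrass: 1 of 2 neighbours < 2, holds.
  limpets: 1 of 2 neighbours ≥ 1, goes locally extinct.
Round 3 — checking thresholds:
  diatoms: 3 of 3 neighbours ≥ 3, goes locally extinct.
  eelgrass: 1 of 2 neighbours < 2, holds.
Round 4 — no new extinctions; cascade stops.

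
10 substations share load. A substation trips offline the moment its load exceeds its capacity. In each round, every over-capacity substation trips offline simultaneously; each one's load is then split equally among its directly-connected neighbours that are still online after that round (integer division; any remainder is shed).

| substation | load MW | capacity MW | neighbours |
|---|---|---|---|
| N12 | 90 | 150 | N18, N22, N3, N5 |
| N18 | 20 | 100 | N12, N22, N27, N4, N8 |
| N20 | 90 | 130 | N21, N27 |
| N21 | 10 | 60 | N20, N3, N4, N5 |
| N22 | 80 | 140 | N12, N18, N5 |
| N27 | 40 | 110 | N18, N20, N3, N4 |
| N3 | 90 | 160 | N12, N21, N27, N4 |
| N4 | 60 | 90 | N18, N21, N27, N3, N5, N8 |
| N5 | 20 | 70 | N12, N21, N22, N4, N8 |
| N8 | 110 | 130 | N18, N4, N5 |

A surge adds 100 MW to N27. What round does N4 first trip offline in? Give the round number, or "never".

2

Round 1 — N27 at 140 > 110. N27 trips offline.
  N27 sheds 140 MW to N18, N20, N3, N4: 35 each.
    N18: 20+35 = 55 ≤ 100
    N20: 90+35 = 125 ≤ 130
    N3: 90+35 = 125 ≤ 160
    N4: 60+35 = 95 > 90
Round 2 — N4 trips offline.
  N4 sheds 95 MW to N18, N21, N3, N5, N8: 19 each.
    N18: 55+19 = 74 ≤ 100
    N21: 10+19 = 29 ≤ 60
    N3: 125+19 = 144 ≤ 160
    N5: 20+19 = 39 ≤ 70
    N8: 110+19 = 129 ≤ 130
No further trips.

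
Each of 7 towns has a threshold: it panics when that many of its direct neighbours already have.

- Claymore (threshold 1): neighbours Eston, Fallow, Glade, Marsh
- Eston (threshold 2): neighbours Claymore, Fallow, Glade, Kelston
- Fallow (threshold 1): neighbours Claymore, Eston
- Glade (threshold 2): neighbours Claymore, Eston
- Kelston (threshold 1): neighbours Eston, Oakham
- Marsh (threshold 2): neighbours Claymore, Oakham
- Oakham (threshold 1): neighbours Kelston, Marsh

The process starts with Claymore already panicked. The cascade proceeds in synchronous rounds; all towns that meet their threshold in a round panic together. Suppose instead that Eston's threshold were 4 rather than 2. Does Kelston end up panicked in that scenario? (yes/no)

With Eston's threshold at 4:
Round 1 — Claymore panics (initial).
Round 2 — checking thresholds:
  Eston: 1 of 4 neighbours < 4, holds.
  Fallow: 1 of 2 neighbours ≥ 1, panics.
  Glade: 1 of 2 neighbours < 2, holds.
  Marsh: 1 of 2 neighbours < 2, holds.
Round 3 — no new panics; cascade stops.

no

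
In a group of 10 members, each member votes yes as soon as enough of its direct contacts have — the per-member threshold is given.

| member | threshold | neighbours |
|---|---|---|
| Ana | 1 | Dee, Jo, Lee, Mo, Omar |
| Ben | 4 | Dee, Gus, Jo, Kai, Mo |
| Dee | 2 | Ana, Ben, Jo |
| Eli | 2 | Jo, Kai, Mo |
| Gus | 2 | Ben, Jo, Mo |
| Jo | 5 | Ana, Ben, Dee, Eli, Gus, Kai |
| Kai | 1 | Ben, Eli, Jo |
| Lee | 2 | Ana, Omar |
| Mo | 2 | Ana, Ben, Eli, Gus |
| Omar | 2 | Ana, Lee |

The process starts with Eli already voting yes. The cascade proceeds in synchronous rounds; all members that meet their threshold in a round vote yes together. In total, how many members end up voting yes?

2

Round 1 — Eli votes yes (initial).
Round 2 — checking thresholds:
  Jo: 1 of 6 neighbours < 5, below threshold.
  Kai: 1 of 3 neighbours ≥ 1, votes yes.
  Mo: 1 of 4 neighbours < 2, below threshold.
Round 3 — no new yes votes; cascade stops.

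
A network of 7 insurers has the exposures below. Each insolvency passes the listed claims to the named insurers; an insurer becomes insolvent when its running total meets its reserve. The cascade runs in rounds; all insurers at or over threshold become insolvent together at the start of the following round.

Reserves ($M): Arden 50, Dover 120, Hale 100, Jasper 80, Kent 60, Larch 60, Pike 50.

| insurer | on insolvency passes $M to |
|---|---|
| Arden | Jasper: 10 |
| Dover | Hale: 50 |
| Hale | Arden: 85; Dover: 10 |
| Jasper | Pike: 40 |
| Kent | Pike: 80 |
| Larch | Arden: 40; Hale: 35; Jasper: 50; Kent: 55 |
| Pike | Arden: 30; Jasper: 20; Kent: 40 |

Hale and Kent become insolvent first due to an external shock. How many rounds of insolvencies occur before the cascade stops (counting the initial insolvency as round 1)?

Round 1 — Hale, Kent become insolvent (initial).
  Arden: +85 → 85 ≥ 50
  Dover: +10 → 10 < 120
  Pike: +80 → 80 ≥ 50
Round 2 — Arden, Pike become insolvent.
  Jasper: +10+20 → 30 < 80
No further insolvencies.

2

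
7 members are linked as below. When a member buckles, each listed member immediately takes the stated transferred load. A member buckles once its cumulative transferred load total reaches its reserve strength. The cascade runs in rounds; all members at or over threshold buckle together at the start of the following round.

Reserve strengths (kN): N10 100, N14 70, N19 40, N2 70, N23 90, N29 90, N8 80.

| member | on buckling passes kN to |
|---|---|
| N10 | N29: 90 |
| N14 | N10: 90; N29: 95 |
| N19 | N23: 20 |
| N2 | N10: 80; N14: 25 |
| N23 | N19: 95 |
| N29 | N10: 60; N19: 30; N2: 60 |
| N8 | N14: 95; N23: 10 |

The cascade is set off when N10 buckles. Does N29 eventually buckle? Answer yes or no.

Round 1 — N10 buckles (initial).
  N29: +90 → 90 ≥ 90
Round 2 — N29 buckles.
  N19: +30 → 30 < 40
  N2: +60 → 60 < 70
No further bucklings.

yes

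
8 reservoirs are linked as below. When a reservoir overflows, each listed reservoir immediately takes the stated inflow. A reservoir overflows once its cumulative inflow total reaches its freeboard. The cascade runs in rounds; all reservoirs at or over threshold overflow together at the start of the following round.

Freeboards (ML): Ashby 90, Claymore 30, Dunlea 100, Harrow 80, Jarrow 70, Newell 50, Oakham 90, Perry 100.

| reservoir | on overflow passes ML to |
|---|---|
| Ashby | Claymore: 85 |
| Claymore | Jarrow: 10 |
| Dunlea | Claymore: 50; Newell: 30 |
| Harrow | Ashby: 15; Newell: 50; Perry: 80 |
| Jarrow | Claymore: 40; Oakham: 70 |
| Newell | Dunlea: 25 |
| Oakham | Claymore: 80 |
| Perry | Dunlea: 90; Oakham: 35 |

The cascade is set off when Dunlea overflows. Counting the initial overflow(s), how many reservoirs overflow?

Round 1 — Dunlea overflows (initial).
  Claymore: +50 → 50 ≥ 30
  Newell: +30 → 30 < 50
Round 2 — Claymore overflows.
  Jarrow: +10 → 10 < 70
No further overflows.

2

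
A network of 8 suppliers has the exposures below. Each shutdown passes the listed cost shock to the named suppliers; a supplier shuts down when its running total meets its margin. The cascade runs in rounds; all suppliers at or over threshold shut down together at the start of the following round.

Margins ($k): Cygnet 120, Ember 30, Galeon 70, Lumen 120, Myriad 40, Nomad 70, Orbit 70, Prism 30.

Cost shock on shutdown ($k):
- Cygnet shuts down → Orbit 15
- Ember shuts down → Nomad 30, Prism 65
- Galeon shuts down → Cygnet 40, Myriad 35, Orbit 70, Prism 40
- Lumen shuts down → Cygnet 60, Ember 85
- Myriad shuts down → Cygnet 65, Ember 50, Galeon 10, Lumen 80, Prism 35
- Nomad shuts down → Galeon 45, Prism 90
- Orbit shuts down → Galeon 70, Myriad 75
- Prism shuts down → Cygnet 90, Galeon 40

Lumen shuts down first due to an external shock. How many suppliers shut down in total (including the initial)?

Round 1 — Lumen shuts down (initial).
  Cygnet: +60 → 60 < 120
  Ember: +85 → 85 ≥ 30
Round 2 — Ember shuts down.
  Nomad: +30 → 30 < 70
  Prism: +65 → 65 ≥ 30
Round 3 — Prism shuts down.
  Cygnet: +90 → 150 ≥ 120
  Galeon: +40 → 40 < 70
Round 4 — Cygnet shuts down.
  Orbit: +15 → 15 < 70
No further shutdowns.

4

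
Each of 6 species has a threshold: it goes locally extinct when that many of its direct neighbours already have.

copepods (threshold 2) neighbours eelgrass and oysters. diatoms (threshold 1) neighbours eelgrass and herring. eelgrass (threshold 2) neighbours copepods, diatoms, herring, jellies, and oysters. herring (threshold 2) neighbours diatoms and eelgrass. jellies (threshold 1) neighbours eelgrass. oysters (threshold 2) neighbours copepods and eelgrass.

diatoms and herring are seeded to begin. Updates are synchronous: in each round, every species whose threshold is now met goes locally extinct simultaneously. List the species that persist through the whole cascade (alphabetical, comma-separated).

Round 1 — diatoms, herring go locally extinct (initial).
Round 2 — checking thresholds:
  eelgrass: 2 of 5 neighbours ≥ 2, goes locally extinct.
Round 3 — checking thresholds:
  copepods: 1 of 2 neighbours < 2, not yet.
  jellies: 1 of 1 neighbours ≥ 1, goes locally extinct.
  oysters: 1 of 2 neighbours < 2, not yet.
Round 4 — no new extinctions; cascade stops.

copepods, oysters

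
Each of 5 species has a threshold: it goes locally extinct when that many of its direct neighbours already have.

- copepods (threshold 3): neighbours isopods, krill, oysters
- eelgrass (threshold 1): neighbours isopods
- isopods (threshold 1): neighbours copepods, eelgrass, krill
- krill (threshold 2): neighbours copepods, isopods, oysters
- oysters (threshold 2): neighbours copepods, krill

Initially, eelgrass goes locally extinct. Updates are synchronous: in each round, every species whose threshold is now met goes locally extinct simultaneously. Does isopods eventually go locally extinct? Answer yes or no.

yes

Round 1 — eelgrass goes locally extinct (initial).
Round 2 — checking thresholds:
  isopods: 1 of 3 neighbours ≥ 1, goes locally extinct.
Round 3 — no new extinctions; cascade stops.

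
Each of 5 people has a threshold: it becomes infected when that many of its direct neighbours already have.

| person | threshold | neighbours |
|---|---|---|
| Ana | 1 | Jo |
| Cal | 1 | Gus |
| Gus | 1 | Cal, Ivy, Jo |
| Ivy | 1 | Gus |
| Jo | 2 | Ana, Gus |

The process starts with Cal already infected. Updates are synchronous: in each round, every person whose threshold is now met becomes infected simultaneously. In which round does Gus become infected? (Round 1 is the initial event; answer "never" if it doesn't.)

2

Round 1 — Cal becomes infected (initial).
Round 2 — checking thresholds:
  Gus: 1 of 3 neighbours ≥ 1, becomes infected.
Round 3 — checking thresholds:
  Ivy: 1 of 1 neighbours ≥ 1, becomes infected.
  Jo: 1 of 2 neighbours < 2, below threshold.
Round 4 — no new infections; cascade stops.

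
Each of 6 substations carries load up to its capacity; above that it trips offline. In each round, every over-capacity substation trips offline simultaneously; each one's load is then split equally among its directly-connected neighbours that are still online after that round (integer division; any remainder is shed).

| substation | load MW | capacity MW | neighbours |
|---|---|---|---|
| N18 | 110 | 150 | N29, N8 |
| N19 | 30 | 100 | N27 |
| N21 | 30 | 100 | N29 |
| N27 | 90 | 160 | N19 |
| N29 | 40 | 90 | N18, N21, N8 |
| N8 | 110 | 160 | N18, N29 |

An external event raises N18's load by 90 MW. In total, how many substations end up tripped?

Round 1 — N18 at 200 > 150. N18 trips offline.
  N18 sheds 200 MW to N29, N8: 100 each.
    N29: 40+100 = 140 > 90
    N8: 110+100 = 210 > 160
Round 2 — N29, N8 trip offline.
  N29 sheds 140 MW to N21: 140 each.
    N21: 30+140 = 170 > 100
  N8 sheds 210 MW: no online neighbours, lost.
Round 3 — N21 trips offline.
  N21 sheds 170 MW: no online neighbours, lost.
No further trips.

4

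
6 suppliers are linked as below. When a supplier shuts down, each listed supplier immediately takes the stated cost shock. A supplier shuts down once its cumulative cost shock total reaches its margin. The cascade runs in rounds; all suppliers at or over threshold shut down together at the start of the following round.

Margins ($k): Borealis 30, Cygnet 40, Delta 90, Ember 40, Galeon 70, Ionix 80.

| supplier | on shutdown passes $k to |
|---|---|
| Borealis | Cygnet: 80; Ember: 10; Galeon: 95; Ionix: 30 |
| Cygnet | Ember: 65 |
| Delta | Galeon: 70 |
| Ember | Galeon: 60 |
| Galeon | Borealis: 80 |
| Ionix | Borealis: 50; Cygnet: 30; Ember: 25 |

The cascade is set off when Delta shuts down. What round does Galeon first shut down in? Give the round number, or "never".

Round 1 — Delta shuts down (initial).
  Galeon: +70 → 70 ≥ 70
Round 2 — Galeon shuts down.
  Borealis: +80 → 80 ≥ 30
Round 3 — Borealis shuts down.
  Cygnet: +80 → 80 ≥ 40
  Ember: +10 → 10 < 40
  Ionix: +30 → 30 < 80
Round 4 — Cygnet shuts down.
  Ember: +65 → 75 ≥ 40
Round 5 — Ember shuts down.
No further shutdowns.

2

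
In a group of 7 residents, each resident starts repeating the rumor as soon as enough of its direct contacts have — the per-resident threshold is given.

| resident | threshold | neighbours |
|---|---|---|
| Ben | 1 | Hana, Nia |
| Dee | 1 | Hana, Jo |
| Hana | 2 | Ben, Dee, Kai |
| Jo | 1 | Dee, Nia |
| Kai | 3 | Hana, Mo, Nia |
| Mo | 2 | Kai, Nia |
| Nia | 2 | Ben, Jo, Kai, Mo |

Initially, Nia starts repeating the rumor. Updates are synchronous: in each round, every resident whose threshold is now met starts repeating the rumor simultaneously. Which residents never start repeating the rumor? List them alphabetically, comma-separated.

Round 1 — Nia starts repeating the rumor (initial).
Round 2 — checking thresholds:
  Ben: 1 of 2 neighbours ≥ 1, starts repeating the rumor.
  Jo: 1 of 2 neighbours ≥ 1, starts repeating the rumor.
  Kai: 1 of 3 neighbours < 3, not yet.
  Mo: 1 of 2 neighbours < 2, not yet.
Round 3 — checking thresholds:
  Dee: 1 of 2 neighbours ≥ 1, starts repeating the rumor.
  Hana: 1 of 3 neighbours < 2, not yet.
  Kai: 1 of 3 neighbours < 3, not yet.
  Mo: 1 of 2 neighbours < 2, not yet.
Round 4 — checking thresholds:
  Hana: 2 of 3 neighbours ≥ 2, starts repeating the rumor.
  Kai: 1 of 3 neighbours < 3, not yet.
  Mo: 1 of 2 neighbours < 2, not yet.
Round 5 — no new spreads; cascade stops.

Kai, Mo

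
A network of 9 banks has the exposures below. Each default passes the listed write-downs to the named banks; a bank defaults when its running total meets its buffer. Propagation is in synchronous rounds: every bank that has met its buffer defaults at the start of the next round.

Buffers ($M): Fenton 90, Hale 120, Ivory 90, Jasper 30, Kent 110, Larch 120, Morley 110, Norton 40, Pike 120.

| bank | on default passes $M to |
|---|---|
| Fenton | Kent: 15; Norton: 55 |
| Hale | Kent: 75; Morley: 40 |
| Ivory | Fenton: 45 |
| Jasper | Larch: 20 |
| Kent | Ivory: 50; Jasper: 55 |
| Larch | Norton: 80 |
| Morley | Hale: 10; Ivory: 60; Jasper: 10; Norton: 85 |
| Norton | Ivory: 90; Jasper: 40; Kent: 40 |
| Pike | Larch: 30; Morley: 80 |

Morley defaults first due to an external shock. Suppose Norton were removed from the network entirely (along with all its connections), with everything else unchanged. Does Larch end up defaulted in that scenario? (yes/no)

no

With Norton removed:
Round 1 — Morley defaults (initial).
  Hale: +10 → 10 < 120
  Ivory: +60 → 60 < 90
  Jasper: +10 → 10 < 30
No further defaults.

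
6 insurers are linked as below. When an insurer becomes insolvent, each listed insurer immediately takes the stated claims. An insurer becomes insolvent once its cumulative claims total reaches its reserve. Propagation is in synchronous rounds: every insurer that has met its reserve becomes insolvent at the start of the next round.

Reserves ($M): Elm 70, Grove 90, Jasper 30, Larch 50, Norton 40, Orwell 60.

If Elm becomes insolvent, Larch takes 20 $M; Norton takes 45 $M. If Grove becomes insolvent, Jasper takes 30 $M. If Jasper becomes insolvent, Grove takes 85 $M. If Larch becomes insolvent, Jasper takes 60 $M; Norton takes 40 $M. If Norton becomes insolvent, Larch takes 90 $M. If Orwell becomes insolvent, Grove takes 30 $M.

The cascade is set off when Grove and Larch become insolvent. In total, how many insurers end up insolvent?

Round 1 — Grove, Larch become insolvent (initial).
  Jasper: +30+60 → 90 ≥ 30
  Norton: +40 → 40 ≥ 40
Round 2 — Jasper, Norton become insolvent.
No further insolvencies.

4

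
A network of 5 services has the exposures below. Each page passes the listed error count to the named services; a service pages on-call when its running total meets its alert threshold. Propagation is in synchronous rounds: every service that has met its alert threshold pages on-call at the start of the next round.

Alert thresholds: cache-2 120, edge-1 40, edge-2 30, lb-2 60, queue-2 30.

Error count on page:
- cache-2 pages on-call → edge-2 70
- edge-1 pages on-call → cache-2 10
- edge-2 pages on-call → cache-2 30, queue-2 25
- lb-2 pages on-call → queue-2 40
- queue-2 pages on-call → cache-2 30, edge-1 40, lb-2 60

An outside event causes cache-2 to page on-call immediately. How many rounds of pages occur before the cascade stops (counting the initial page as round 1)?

2

Round 1 — cache-2 pages on-call (initial).
  edge-2: +70 → 70 ≥ 30
Round 2 — edge-2 pages on-call.
  queue-2: +25 → 25 < 30
No further pages.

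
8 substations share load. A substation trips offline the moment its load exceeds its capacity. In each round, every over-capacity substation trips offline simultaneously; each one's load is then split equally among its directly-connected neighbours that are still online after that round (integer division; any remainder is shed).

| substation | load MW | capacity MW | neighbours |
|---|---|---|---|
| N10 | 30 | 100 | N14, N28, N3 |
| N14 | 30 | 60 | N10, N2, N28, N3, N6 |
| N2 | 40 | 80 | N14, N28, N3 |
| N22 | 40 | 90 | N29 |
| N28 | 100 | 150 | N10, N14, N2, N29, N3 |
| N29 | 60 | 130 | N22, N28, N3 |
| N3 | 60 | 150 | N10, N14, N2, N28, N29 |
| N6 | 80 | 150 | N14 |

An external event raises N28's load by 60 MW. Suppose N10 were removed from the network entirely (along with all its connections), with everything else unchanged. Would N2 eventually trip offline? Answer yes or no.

With N10 removed:
Round 1 — N28 at 160 > 150. N28 trips offline.
  N28 sheds 160 MW to N14, N2, N29, N3: 40 each.
    N14: 30+40 = 70 > 60
    N2: 40+40 = 80 ≤ 80
    N29: 60+40 = 100 ≤ 130
    N3: 60+40 = 100 ≤ 150
Round 2 — N14 trips offline.
  N14 sheds 70 MW to N2, N3, N6: 23 each (1 lost).
    N2: 80+23 = 103 > 80
    N3: 100+23 = 123 ≤ 150
    N6: 80+23 = 103 ≤ 150
Round 3 — N2 trips offline.
  N2 sheds 103 MW to N3: 103 each.
    N3: 123+103 = 226 > 150
Round 4 — N3 trips offline.
  N3 sheds 226 MW to N29: 226 each.
    N29: 100+226 = 326 > 130
Round 5 — N29 trips offline.
  N29 sheds 326 MW to N22: 326 each.
    N22: 40+326 = 366 > 90
Round 6 — N22 trips offline.
  N22 sheds 366 MW: no online neighbours, lost.
No further trips.

yes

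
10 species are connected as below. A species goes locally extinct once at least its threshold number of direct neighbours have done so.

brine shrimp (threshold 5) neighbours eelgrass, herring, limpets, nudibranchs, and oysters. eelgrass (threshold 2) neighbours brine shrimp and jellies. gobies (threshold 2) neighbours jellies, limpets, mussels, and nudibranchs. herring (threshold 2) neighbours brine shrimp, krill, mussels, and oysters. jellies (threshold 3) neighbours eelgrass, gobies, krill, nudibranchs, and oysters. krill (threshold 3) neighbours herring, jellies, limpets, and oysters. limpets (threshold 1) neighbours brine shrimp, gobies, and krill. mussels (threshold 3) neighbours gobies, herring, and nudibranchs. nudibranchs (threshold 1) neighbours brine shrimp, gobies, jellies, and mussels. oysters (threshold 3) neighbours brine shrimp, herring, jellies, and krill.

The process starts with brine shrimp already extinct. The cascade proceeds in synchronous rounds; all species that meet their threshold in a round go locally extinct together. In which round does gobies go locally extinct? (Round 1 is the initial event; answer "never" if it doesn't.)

3

Round 1 — brine shrimp goes locally extinct (initial).
Round 2 — checking thresholds:
  eelgrass: 1 of 2 neighbours < 2, below threshold.
  herring: 1 of 4 neighbours < 2, below threshold.
  limpets: 1 of 3 neighbours ≥ 1, goes locally extinct.
  nudibranchs: 1 of 4 neighbours ≥ 1, goes locally extinct.
  oysters: 1 of 4 neighbours < 3, below threshold.
Round 3 — checking thresholds:
  eelgrass: 1 of 2 neighbours < 2, below threshold.
  gobies: 2 of 4 neighbours ≥ 2, goes locally extinct.
  herring: 1 of 4 neighbours < 2, below threshold.
  jellies: 1 of 5 neighbours < 3, below threshold.
  krill: 1 of 4 neighbours < 3, below threshold.
  mussels: 1 of 3 neighbours < 3, below threshold.
  oysters: 1 of 4 neighbours < 3, below threshold.
Round 4 — no new extinctions; cascade stops.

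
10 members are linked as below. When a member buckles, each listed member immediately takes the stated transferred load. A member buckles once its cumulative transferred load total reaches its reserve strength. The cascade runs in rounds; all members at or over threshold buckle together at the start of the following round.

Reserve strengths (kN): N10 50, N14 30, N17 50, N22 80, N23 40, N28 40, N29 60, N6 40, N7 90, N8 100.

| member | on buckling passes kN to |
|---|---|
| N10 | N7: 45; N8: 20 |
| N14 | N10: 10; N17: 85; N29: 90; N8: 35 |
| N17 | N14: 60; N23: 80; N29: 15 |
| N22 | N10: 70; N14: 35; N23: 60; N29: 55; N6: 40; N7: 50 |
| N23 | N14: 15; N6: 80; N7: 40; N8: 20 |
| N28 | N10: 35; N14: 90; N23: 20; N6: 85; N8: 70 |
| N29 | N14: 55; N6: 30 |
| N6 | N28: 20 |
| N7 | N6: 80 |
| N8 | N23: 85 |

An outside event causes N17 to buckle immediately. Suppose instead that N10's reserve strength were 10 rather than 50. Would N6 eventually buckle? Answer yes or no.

With N10's reserve strength at 10:
Round 1 — N17 buckles (initial).
  N14: +60 → 60 ≥ 30
  N23: +80 → 80 ≥ 40
  N29: +15 → 15 < 60
Round 2 — N14, N23 buckle.
  N10: +10 → 10 ≥ 10
  N29: +90 → 105 ≥ 60
  N6: +80 → 80 ≥ 40
  N7: +40 → 40 < 90
  N8: +35+20 → 55 < 100
Round 3 — N10, N29, N6 buckle.
  N28: +20 → 20 < 40
  N7: +45 → 85 < 90
  N8: +20 → 75 < 100
No further bucklings.

yes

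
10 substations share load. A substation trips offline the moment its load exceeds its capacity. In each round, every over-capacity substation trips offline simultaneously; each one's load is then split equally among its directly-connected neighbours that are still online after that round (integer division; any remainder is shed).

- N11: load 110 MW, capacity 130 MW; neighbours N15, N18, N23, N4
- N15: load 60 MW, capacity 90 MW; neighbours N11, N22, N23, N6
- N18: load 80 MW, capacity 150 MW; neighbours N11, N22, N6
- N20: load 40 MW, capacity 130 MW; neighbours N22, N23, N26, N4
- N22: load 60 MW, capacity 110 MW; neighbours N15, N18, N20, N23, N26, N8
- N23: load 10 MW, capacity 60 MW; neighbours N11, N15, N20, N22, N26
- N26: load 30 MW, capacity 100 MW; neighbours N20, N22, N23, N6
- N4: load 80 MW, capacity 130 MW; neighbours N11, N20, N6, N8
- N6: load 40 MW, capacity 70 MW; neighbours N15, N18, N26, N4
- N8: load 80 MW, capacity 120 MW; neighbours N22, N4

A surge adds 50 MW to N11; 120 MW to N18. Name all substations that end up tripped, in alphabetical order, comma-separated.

N11, N15, N18, N20, N22, N23, N26, N4, N6, N8

Round 1 — N11 at 160 > 130; N18 at 200 > 150. N11, N18 trip offline.
  N11 sheds 160 MW to N15, N23, N4: 53 each (1 lost).
    N15: 60+53 = 113 > 90
    N23: 10+53 = 63 > 60
    N4: 80+53 = 133 > 130
  N18 sheds 200 MW to N22, N6: 100 each.
    N22: 60+100 = 160 > 110
    N6: 40+100 = 140 > 70
Round 2 — N15, N22, N23, N4, N6 trip offline.
  N15 sheds 113 MW: no online neighbours, lost.
  N22 sheds 160 MW to N20, N26, N8: 53 each (1 lost).
    N20: 40+53 = 93 ≤ 130
    N26: 30+53 = 83 ≤ 100
    N8: 80+53 = 133 > 120
  N23 sheds 63 MW to N20, N26: 31 each (1 lost).
    N20: 93+31 = 124 ≤ 130
    N26: 83+31 = 114 > 100
  N4 sheds 133 MW to N20, N8: 66 each (1 lost).
    N20: 124+66 = 190 > 130
    N8: 133+66 = 199 > 120
  N6 sheds 140 MW to N26: 140 each.
    N26: 114+140 = 254 > 100
Round 3 — N20, N26, N8 trip offline.
  N20 sheds 190 MW: no online neighbours, lost.
  N26 sheds 254 MW: no online neighbours, lost.
  N8 sheds 199 MW: no online neighbours, lost.
No further trips.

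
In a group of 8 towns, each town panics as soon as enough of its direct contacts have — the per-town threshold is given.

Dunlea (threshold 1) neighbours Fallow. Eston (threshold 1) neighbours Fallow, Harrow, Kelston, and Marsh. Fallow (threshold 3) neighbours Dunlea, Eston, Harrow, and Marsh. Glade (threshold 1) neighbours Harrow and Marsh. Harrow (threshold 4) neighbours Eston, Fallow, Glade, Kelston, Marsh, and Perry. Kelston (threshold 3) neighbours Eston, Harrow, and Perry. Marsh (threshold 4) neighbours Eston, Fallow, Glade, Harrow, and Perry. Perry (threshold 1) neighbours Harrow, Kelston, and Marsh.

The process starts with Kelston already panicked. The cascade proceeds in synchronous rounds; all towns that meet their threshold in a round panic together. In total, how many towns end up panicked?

Round 1 — Kelston panics (initial).
Round 2 — checking thresholds:
  Eston: 1 of 4 neighbours ≥ 1, panics.
  Harrow: 1 of 6 neighbours < 4, holds.
  Perry: 1 of 3 neighbours ≥ 1, panics.
Round 3 — no new panics; cascade stops.

3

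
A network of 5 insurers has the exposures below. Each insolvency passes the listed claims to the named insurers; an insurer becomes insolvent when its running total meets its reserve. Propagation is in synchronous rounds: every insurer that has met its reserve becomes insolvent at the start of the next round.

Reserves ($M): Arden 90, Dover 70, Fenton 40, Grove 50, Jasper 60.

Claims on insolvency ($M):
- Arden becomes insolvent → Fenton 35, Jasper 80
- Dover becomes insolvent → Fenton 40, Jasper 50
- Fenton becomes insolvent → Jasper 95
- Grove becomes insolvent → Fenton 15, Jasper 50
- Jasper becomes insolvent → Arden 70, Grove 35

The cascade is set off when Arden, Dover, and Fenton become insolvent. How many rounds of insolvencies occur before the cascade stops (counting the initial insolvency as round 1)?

2

Round 1 — Arden, Dover, Fenton become insolvent (initial).
  Jasper: +80+50+95 → 225 ≥ 60
Round 2 — Jasper becomes insolvent.
  Grove: +35 → 35 < 50
No further insolvencies.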